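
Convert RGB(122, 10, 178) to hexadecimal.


R = 122 → 7A (hex)
G = 10 → 0A (hex)
B = 178 → B2 (hex)
Hex = #7A0AB2


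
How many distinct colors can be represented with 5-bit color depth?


Colors = 2^bits = 2^5
= 32 colors


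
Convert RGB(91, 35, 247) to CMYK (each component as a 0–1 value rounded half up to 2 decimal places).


R'=91/255≈0.3569, G'=35/255≈0.1373, B'=247/255≈0.9686
K = 1 - max(R',G',B') = 1 - 247/255 = 8/255 = 0.03137… → 0.03
(1-R'-K)/(1-K) simplifies to (max-R)/max with max = 247:
C = (247-91)/247 = 156/247 = 0.63157… → 0.63
M = (247-35)/247 = 212/247 = 0.85829… → 0.86
Y = (247-247)/247 = 0/247 = 0 → 0.00
= CMYK(0.63, 0.86, 0.00, 0.03)


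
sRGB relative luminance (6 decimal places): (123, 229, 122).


Linearize each channel (sRGB transfer function): c = v/255; c_lin = c/12.92 if c ≤ 0.04045, else ((c+0.055)/1.055)^2.4
  R: 123/255 ≈ 0.482353 > 0.04045 → ((0.482353+0.055)/1.055)^2.4 ≈ 0.198069
  G: 229/255 ≈ 0.898039 > 0.04045 → ((0.898039+0.055)/1.055)^2.4 ≈ 0.783538
  B: 122/255 ≈ 0.478431 > 0.04045 → ((0.478431+0.055)/1.055)^2.4 ≈ 0.194618
R_lin = 0.198069, G_lin = 0.783538, B_lin = 0.194618
L = 0.2126×R + 0.7152×G + 0.0722×B
L = 0.2126×0.198069 + 0.7152×0.783538 + 0.0722×0.194618
L ≈ 0.616547


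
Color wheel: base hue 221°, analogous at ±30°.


Base hue: 221°
Left analog: (221 - 30) mod 360 = 191°
Right analog: (221 + 30) mod 360 = 251°
Analogous hues = 191° and 251°


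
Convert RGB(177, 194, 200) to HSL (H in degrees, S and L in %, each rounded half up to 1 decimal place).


Normalize: R'=177/255≈0.6941, G'=194/255≈0.7608, B'=200/255≈0.7843
Max=200/255, Min=177/255, Δ=Max-Min=23/255
L = (Max+Min)/2 = (200+177)/510 = 377/510 = 0.73921… → L = 73.9%
L > 0.5 → S = Δ/(2-Max-Min) = 23/(510-200-177) = 23/133 = 0.17293… → S = 17.3%
(the 1/255 factors cancel in S and H, so raw channel differences can be used)
Max is B' → H = 60 × ((R-G)/Δ + 4) = 60 × ((177-194)/23 + 4)
  -17/23 + 4 = -0.7391… + 4 = 3.2608…
  H = 60 × 3.2608… = 195.652…° → H = 195.7°
= HSL(195.7°, 17.3%, 73.9%)


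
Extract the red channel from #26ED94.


Color: #26ED94
R = 26 = 38
G = ED = 237
B = 94 = 148
Red = 38


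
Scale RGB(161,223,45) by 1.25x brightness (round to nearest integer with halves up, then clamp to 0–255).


Multiply each channel by 1.25, round half up, clamp to [0, 255]
R: 161×1.25 = 201.25 → round → 201
G: 223×1.25 = 278.75 → round → 279 → clamp → 255
B: 45×1.25 = 56.25 → round → 56
= RGB(201, 255, 56)


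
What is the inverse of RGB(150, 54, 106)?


Invert: (255-R, 255-G, 255-B)
R: 255-150 = 105
G: 255-54 = 201
B: 255-106 = 149
= RGB(105, 201, 149)


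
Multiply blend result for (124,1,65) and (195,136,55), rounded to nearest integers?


Multiply: C = A×B/255, rounded to nearest integer
R: 124×195/255 = 24180/255 ≈ 94.824 → 95
G: 1×136/255 = 136/255 ≈ 0.533 → 1
B: 65×55/255 = 3575/255 ≈ 14.020 → 14
= RGB(95, 1, 14)


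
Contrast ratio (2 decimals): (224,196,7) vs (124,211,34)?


Linearize each sRGB channel c=v/255: c/12.92 if c ≤ 0.04045 else ((c+0.055)/1.055)^2.4
L = 0.2126×R_lin + 0.7152×G_lin + 0.0722×B_lin
Color 1 (224,196,7):
  R=224: 224/255≈0.8784 > 0.04045 → ((0.8784+0.055)/1.055)^2.4 ≈ 0.74540
  G=196: 196/255≈0.7686 > 0.04045 → ((0.7686+0.055)/1.055)^2.4 ≈ 0.55201
  B=7: 7/255≈0.0275 ≤ 0.04045 → 0.0275/12.92 ≈ 0.00212
  L1 = 0.2126×0.74540 + 0.7152×0.55201 + 0.0722×0.00212 ≈ 0.55342
Color 2 (124,211,34):
  R=124: 124/255≈0.4863 > 0.04045 → ((0.4863+0.055)/1.055)^2.4 ≈ 0.20156
  G=211: 211/255≈0.8275 > 0.04045 → ((0.8275+0.055)/1.055)^2.4 ≈ 0.65141
  B=34: 34/255≈0.1333 > 0.04045 → ((0.1333+0.055)/1.055)^2.4 ≈ 0.01600
  L2 = 0.2126×0.20156 + 0.7152×0.65141 + 0.0722×0.01600 ≈ 0.50989
Lighter = 0.55342, Darker = 0.50989
Ratio = (L_lighter + 0.05) / (L_darker + 0.05)
Ratio = (0.55342 + 0.05) / (0.50989 + 0.05) = 0.60342 / 0.55989 ≈ 1.0778
Ratio ≈ 1.08:1


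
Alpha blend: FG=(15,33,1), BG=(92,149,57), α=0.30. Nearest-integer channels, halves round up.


C = α×F + (1-α)×B, with 1-α = 0.70
R: 0.30×15 + 0.70×92 = 4.50 + 64.40 = 68.90 → 69
G: 0.30×33 + 0.70×149 = 9.90 + 104.30 = 114.20 → 114
B: 0.30×1 + 0.70×57 = 0.30 + 39.90 = 40.20 → 40
= RGB(69, 114, 40)


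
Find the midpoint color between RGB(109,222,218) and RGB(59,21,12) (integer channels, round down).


Midpoint: each channel = ⌊(C₁+C₂)/2⌋
R: ⌊(109+59)/2⌋ = 84
G: ⌊(222+21)/2⌋ = 121
B: ⌊(218+12)/2⌋ = 115
= RGB(84, 121, 115)


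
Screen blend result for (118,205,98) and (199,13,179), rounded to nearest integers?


Screen: C = 255 - (255-A)×(255-B)/255, rounded to nearest integer
R: 255 - (255-118)×(255-199)/255 = 255 - 7672/255 ≈ 255 - 30.086 = 224.914 → 225
G: 255 - (255-205)×(255-13)/255 = 255 - 12100/255 ≈ 255 - 47.451 = 207.549 → 208
B: 255 - (255-98)×(255-179)/255 = 255 - 11932/255 ≈ 255 - 46.792 = 208.208 → 208
= RGB(225, 208, 208)


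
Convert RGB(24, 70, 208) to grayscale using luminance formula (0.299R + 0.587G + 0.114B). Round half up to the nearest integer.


Gray = 0.299×R + 0.587×G + 0.114×B
Gray = 0.299×24 + 0.587×70 + 0.114×208
Gray = 7.176 + 41.090 + 23.712
Gray = 71.978 → round half up → 72
Gray = 72


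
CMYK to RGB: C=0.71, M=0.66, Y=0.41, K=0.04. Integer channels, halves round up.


R = 255 × (1-C) × (1-K) = 255 × 0.29 × 0.96 = 70.992 → 71
G = 255 × (1-M) × (1-K) = 255 × 0.34 × 0.96 = 83.232 → 83
B = 255 × (1-Y) × (1-K) = 255 × 0.59 × 0.96 = 144.432 → 144
= RGB(71, 83, 144)


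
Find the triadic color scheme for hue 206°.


Triadic: equally spaced at 120° intervals
H1 = 206°
H2 = (206 + 120) mod 360 = 326°
H3 = (206 + 240) mod 360 = 86°
Triadic = 206°, 326°, 86°


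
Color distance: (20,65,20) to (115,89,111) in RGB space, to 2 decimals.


d = √[(R₁-R₂)² + (G₁-G₂)² + (B₁-B₂)²]
d = √[(20-115)² + (65-89)² + (20-111)²]
d = √[9025 + 576 + 8281]
d = √17882
d ≈ 133.72


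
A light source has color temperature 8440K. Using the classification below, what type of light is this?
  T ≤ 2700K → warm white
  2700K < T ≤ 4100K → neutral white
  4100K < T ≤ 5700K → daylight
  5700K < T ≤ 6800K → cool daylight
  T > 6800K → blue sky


Temperature: 8440K
8440K > 6800K → blue sky
Classification: blue sky


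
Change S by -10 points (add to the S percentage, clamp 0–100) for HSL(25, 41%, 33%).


Original S = 41%
Adjustment = -10 percentage points
New S = 41 + (-10) = 31
Clamp to [0, 100] → 31
= HSL(25°, 31%, 33%)


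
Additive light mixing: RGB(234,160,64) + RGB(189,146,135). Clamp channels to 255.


Additive: each channel = min(255, C₁+C₂)
R: 234+189 = 423 → 255
G: 160+146 = 306 → 255
B: 64+135 = 199 → 199
= RGB(255, 255, 199)


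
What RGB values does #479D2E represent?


47 → 71 (R)
9D → 157 (G)
2E → 46 (B)
= RGB(71, 157, 46)


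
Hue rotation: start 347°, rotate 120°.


New hue = (H + rotation) mod 360
New hue = (347 + 120) mod 360
= 467 mod 360
= 107°


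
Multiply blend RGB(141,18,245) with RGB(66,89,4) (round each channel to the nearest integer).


Multiply: C = A×B/255, rounded to nearest integer
R: 141×66/255 = 9306/255 ≈ 36.494 → 36
G: 18×89/255 = 1602/255 ≈ 6.282 → 6
B: 245×4/255 = 980/255 ≈ 3.843 → 4
= RGB(36, 6, 4)


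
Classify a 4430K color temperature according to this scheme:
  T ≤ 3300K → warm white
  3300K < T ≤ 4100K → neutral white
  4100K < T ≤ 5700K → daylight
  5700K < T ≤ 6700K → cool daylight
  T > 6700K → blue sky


Temperature: 4430K
4100K < 4430K ≤ 5700K → daylight
Classification: daylight


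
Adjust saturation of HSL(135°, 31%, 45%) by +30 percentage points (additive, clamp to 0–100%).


Original S = 31%
Adjustment = +30 percentage points
New S = 31 + (30) = 61
Clamp to [0, 100] → 61
= HSL(135°, 61%, 45%)


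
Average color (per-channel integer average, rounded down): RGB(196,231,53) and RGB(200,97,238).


Midpoint: each channel = ⌊(C₁+C₂)/2⌋
R: ⌊(196+200)/2⌋ = 198
G: ⌊(231+97)/2⌋ = 164
B: ⌊(53+238)/2⌋ = 145
= RGB(198, 164, 145)


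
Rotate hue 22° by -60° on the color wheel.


New hue = (H + rotation) mod 360
New hue = (22 -60) mod 360
= -38 mod 360
= 322°


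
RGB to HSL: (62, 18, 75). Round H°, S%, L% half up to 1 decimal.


Normalize: R'=62/255≈0.2431, G'=18/255≈0.0706, B'=75/255≈0.2941
Max=75/255, Min=18/255, Δ=Max-Min=57/255
L = (Max+Min)/2 = (75+18)/510 = 93/510 = 0.18235… → L = 18.2%
L ≤ 0.5 → S = Δ/(Max+Min) = 57/(75+18) = 57/93 = 0.61290… → S = 61.3%
(the 1/255 factors cancel in S and H, so raw channel differences can be used)
Max is B' → H = 60 × ((R-G)/Δ + 4) = 60 × ((62-18)/57 + 4)
  44/57 + 4 = 0.7719… + 4 = 4.7719…
  H = 60 × 4.7719… = 286.315…° → H = 286.3°
= HSL(286.3°, 61.3%, 18.2%)


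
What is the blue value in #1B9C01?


Color: #1B9C01
R = 1B = 27
G = 9C = 156
B = 01 = 1
Blue = 1


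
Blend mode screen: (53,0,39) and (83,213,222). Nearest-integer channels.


Screen: C = 255 - (255-A)×(255-B)/255, rounded to nearest integer
R: 255 - (255-53)×(255-83)/255 = 255 - 34744/255 ≈ 255 - 136.251 = 118.749 → 119
G: 255 - (255-0)×(255-213)/255 = 255 - 10710/255 ≈ 255 - 42.000 = 213.000 → 213
B: 255 - (255-39)×(255-222)/255 = 255 - 7128/255 ≈ 255 - 27.953 = 227.047 → 227
= RGB(119, 213, 227)


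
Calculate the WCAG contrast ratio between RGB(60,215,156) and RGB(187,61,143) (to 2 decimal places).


Linearize each sRGB channel c=v/255: c/12.92 if c ≤ 0.04045 else ((c+0.055)/1.055)^2.4
L = 0.2126×R_lin + 0.7152×G_lin + 0.0722×B_lin
Color 1 (60,215,156):
  R=60: 60/255≈0.2353 > 0.04045 → ((0.2353+0.055)/1.055)^2.4 ≈ 0.04519
  G=215: 215/255≈0.8431 > 0.04045 → ((0.8431+0.055)/1.055)^2.4 ≈ 0.67954
  B=156: 156/255≈0.6118 > 0.04045 → ((0.6118+0.055)/1.055)^2.4 ≈ 0.33245
  L1 = 0.2126×0.04519 + 0.7152×0.67954 + 0.0722×0.33245 ≈ 0.51962
Color 2 (187,61,143):
  R=187: 187/255≈0.7333 > 0.04045 → ((0.7333+0.055)/1.055)^2.4 ≈ 0.49693
  G=61: 61/255≈0.2392 > 0.04045 → ((0.2392+0.055)/1.055)^2.4 ≈ 0.04667
  B=143: 143/255≈0.5608 > 0.04045 → ((0.5608+0.055)/1.055)^2.4 ≈ 0.27468
  L2 = 0.2126×0.49693 + 0.7152×0.04667 + 0.0722×0.27468 ≈ 0.15885
Lighter = 0.51962, Darker = 0.15885
Ratio = (L_lighter + 0.05) / (L_darker + 0.05)
Ratio = (0.51962 + 0.05) / (0.15885 + 0.05) = 0.56962 / 0.20885 ≈ 2.7273
Ratio ≈ 2.73:1


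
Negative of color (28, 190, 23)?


Invert: (255-R, 255-G, 255-B)
R: 255-28 = 227
G: 255-190 = 65
B: 255-23 = 232
= RGB(227, 65, 232)


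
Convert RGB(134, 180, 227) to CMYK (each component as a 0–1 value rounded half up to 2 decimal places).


R'=134/255≈0.5255, G'=180/255≈0.7059, B'=227/255≈0.8902
K = 1 - max(R',G',B') = 1 - 227/255 = 28/255 = 0.10980… → 0.11
(1-R'-K)/(1-K) simplifies to (max-R)/max with max = 227:
C = (227-134)/227 = 93/227 = 0.40969… → 0.41
M = (227-180)/227 = 47/227 = 0.20704… → 0.21
Y = (227-227)/227 = 0/227 = 0 → 0.00
= CMYK(0.41, 0.21, 0.00, 0.11)


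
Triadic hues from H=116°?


Triadic: equally spaced at 120° intervals
H1 = 116°
H2 = (116 + 120) mod 360 = 236°
H3 = (116 + 240) mod 360 = 356°
Triadic = 116°, 236°, 356°


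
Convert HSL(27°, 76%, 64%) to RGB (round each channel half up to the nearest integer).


H=27°, S=0.76, L=0.64
C = (1-|2L-1|)×S = (1-|0.28|)×0.76 = 0.5472
H' = H/60 = 27/60 ≈ 0.4500; X = C×(1-|H' mod 2 - 1|) = 0.24624
m = L - C/2 = 0.64 - 0.2736 = 0.3664
Sector ⌊H'⌋ = 0 → (R',G',B') = (0.5472, 0.24624, 0.0)
RGB = ((R'+m)×255, (G'+m)×255, (B'+m)×255) = (232.968, 156.2232, 93.432)
Round half up → RGB(233, 156, 93)


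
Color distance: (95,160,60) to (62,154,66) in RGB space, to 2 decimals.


d = √[(R₁-R₂)² + (G₁-G₂)² + (B₁-B₂)²]
d = √[(95-62)² + (160-154)² + (60-66)²]
d = √[1089 + 36 + 36]
d = √1161
d ≈ 34.07


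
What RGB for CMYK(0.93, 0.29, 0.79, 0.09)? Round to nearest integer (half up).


R = 255 × (1-C) × (1-K) = 255 × 0.07 × 0.91 = 16.2435 → 16
G = 255 × (1-M) × (1-K) = 255 × 0.71 × 0.91 = 164.7555 → 165
B = 255 × (1-Y) × (1-K) = 255 × 0.21 × 0.91 = 48.7305 → 49
= RGB(16, 165, 49)


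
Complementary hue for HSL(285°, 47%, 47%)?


Complement = opposite side of color wheel = hue + 180°
H' = (285 + 180) mod 360 = 105°
S and L unchanged.
= HSL(105°, 47%, 47%)


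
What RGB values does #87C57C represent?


87 → 135 (R)
C5 → 197 (G)
7C → 124 (B)
= RGB(135, 197, 124)


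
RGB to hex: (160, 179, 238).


R = 160 → A0 (hex)
G = 179 → B3 (hex)
B = 238 → EE (hex)
Hex = #A0B3EE


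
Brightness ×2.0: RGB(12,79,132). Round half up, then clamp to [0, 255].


Multiply each channel by 2.0, round half up, clamp to [0, 255]
R: 12×2.0 = 24
G: 79×2.0 = 158
B: 132×2.0 = 264 → clamp → 255
= RGB(24, 158, 255)


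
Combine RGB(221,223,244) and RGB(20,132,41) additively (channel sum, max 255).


Additive: each channel = min(255, C₁+C₂)
R: 221+20 = 241 → 241
G: 223+132 = 355 → 255
B: 244+41 = 285 → 255
= RGB(241, 255, 255)


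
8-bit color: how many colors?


Colors = 2^bits = 2^8
= 256 colors


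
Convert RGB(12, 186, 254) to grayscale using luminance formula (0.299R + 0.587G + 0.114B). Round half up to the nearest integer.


Gray = 0.299×R + 0.587×G + 0.114×B
Gray = 0.299×12 + 0.587×186 + 0.114×254
Gray = 3.588 + 109.182 + 28.956
Gray = 141.726 → round half up → 142
Gray = 142


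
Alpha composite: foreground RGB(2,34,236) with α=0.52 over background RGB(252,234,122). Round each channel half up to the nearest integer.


C = α×F + (1-α)×B, with 1-α = 0.48
R: 0.52×2 + 0.48×252 = 1.04 + 120.96 = 122.00 → 122
G: 0.52×34 + 0.48×234 = 17.68 + 112.32 = 130.00 → 130
B: 0.52×236 + 0.48×122 = 122.72 + 58.56 = 181.28 → 181
= RGB(122, 130, 181)


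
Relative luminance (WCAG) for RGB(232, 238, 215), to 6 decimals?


Linearize each channel (sRGB transfer function): c = v/255; c_lin = c/12.92 if c ≤ 0.04045, else ((c+0.055)/1.055)^2.4
  R: 232/255 ≈ 0.909804 > 0.04045 → ((0.909804+0.055)/1.055)^2.4 ≈ 0.806952
  G: 238/255 ≈ 0.933333 > 0.04045 → ((0.933333+0.055)/1.055)^2.4 ≈ 0.854993
  B: 215/255 ≈ 0.843137 > 0.04045 → ((0.843137+0.055)/1.055)^2.4 ≈ 0.679542
R_lin = 0.806952, G_lin = 0.854993, B_lin = 0.679542
L = 0.2126×R + 0.7152×G + 0.0722×B
L = 0.2126×0.806952 + 0.7152×0.854993 + 0.0722×0.679542
L ≈ 0.832112


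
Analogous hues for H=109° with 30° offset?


Base hue: 109°
Left analog: (109 - 30) mod 360 = 79°
Right analog: (109 + 30) mod 360 = 139°
Analogous hues = 79° and 139°


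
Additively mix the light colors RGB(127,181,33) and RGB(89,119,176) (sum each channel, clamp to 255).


Additive: each channel = min(255, C₁+C₂)
R: 127+89 = 216 → 216
G: 181+119 = 300 → 255
B: 33+176 = 209 → 209
= RGB(216, 255, 209)


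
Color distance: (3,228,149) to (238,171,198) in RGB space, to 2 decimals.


d = √[(R₁-R₂)² + (G₁-G₂)² + (B₁-B₂)²]
d = √[(3-238)² + (228-171)² + (149-198)²]
d = √[55225 + 3249 + 2401]
d = √60875
d ≈ 246.73


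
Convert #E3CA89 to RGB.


E3 → 227 (R)
CA → 202 (G)
89 → 137 (B)
= RGB(227, 202, 137)


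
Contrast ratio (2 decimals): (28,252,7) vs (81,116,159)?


Linearize each sRGB channel c=v/255: c/12.92 if c ≤ 0.04045 else ((c+0.055)/1.055)^2.4
L = 0.2126×R_lin + 0.7152×G_lin + 0.0722×B_lin
Color 1 (28,252,7):
  R=28: 28/255≈0.1098 > 0.04045 → ((0.1098+0.055)/1.055)^2.4 ≈ 0.01161
  G=252: 252/255≈0.9882 > 0.04045 → ((0.9882+0.055)/1.055)^2.4 ≈ 0.97345
  B=7: 7/255≈0.0275 ≤ 0.04045 → 0.0275/12.92 ≈ 0.00212
  L1 = 0.2126×0.01161 + 0.7152×0.97345 + 0.0722×0.00212 ≈ 0.69883
Color 2 (81,116,159):
  R=81: 81/255≈0.3176 > 0.04045 → ((0.3176+0.055)/1.055)^2.4 ≈ 0.08228
  G=116: 116/255≈0.4549 > 0.04045 → ((0.4549+0.055)/1.055)^2.4 ≈ 0.17465
  B=159: 159/255≈0.6235 > 0.04045 → ((0.6235+0.055)/1.055)^2.4 ≈ 0.34670
  L2 = 0.2126×0.08228 + 0.7152×0.17465 + 0.0722×0.34670 ≈ 0.16743
Lighter = 0.69883, Darker = 0.16743
Ratio = (L_lighter + 0.05) / (L_darker + 0.05)
Ratio = (0.69883 + 0.05) / (0.16743 + 0.05) = 0.74883 / 0.21743 ≈ 3.4440
Ratio ≈ 3.44:1


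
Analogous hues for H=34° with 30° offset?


Base hue: 34°
Left analog: (34 - 30) mod 360 = 4°
Right analog: (34 + 30) mod 360 = 64°
Analogous hues = 4° and 64°


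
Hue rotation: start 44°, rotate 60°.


New hue = (H + rotation) mod 360
New hue = (44 + 60) mod 360
= 104 mod 360
= 104°


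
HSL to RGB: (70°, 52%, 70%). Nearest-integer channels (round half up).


H=70°, S=0.52, L=0.70
C = (1-|2L-1|)×S = (1-|0.40|)×0.52 = 0.312
H' = H/60 = 70/60 ≈ 1.1667; X = C×(1-|H' mod 2 - 1|) = 0.26
m = L - C/2 = 0.70 - 0.156 = 0.544
Sector ⌊H'⌋ = 1 → (R',G',B') = (0.26, 0.312, 0.0)
RGB = ((R'+m)×255, (G'+m)×255, (B'+m)×255) = (205.02, 218.28, 138.72)
Round half up → RGB(205, 218, 139)


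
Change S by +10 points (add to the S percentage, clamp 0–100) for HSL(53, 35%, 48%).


Original S = 35%
Adjustment = +10 percentage points
New S = 35 + (10) = 45
Clamp to [0, 100] → 45
= HSL(53°, 45%, 48%)


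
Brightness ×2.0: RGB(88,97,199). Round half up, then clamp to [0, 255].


Multiply each channel by 2.0, round half up, clamp to [0, 255]
R: 88×2.0 = 176
G: 97×2.0 = 194
B: 199×2.0 = 398 → clamp → 255
= RGB(176, 194, 255)


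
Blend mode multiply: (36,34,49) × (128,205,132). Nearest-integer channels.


Multiply: C = A×B/255, rounded to nearest integer
R: 36×128/255 = 4608/255 ≈ 18.071 → 18
G: 34×205/255 = 6970/255 ≈ 27.333 → 27
B: 49×132/255 = 6468/255 ≈ 25.365 → 25
= RGB(18, 27, 25)


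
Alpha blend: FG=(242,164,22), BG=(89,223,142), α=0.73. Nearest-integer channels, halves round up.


C = α×F + (1-α)×B, with 1-α = 0.27
R: 0.73×242 + 0.27×89 = 176.66 + 24.03 = 200.69 → 201
G: 0.73×164 + 0.27×223 = 119.72 + 60.21 = 179.93 → 180
B: 0.73×22 + 0.27×142 = 16.06 + 38.34 = 54.40 → 54
= RGB(201, 180, 54)


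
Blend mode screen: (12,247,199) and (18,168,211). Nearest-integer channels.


Screen: C = 255 - (255-A)×(255-B)/255, rounded to nearest integer
R: 255 - (255-12)×(255-18)/255 = 255 - 57591/255 ≈ 255 - 225.847 = 29.153 → 29
G: 255 - (255-247)×(255-168)/255 = 255 - 696/255 ≈ 255 - 2.729 = 252.271 → 252
B: 255 - (255-199)×(255-211)/255 = 255 - 2464/255 ≈ 255 - 9.663 = 245.337 → 245
= RGB(29, 252, 245)


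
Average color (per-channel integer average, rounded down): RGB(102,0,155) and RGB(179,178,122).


Midpoint: each channel = ⌊(C₁+C₂)/2⌋
R: ⌊(102+179)/2⌋ = 140
G: ⌊(0+178)/2⌋ = 89
B: ⌊(155+122)/2⌋ = 138
= RGB(140, 89, 138)


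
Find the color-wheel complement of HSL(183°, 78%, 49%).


Complement = opposite side of color wheel = hue + 180°
H' = (183 + 180) mod 360 = 3°
S and L unchanged.
= HSL(3°, 78%, 49%)


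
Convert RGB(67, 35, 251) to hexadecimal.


R = 67 → 43 (hex)
G = 35 → 23 (hex)
B = 251 → FB (hex)
Hex = #4323FB


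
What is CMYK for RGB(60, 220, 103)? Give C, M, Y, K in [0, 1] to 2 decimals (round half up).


R'=60/255≈0.2353, G'=220/255≈0.8627, B'=103/255≈0.4039
K = 1 - max(R',G',B') = 1 - 220/255 = 35/255 = 0.13725… → 0.14
(1-R'-K)/(1-K) simplifies to (max-R)/max with max = 220:
C = (220-60)/220 = 160/220 = 0.72727… → 0.73
M = (220-220)/220 = 0/220 = 0 → 0.00
Y = (220-103)/220 = 117/220 = 0.53181… → 0.53
= CMYK(0.73, 0.00, 0.53, 0.14)


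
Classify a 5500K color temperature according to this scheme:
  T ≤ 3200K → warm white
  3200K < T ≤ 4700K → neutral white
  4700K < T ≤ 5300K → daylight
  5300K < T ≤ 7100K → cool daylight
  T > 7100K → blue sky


Temperature: 5500K
5300K < 5500K ≤ 7100K → cool daylight
Classification: cool daylight


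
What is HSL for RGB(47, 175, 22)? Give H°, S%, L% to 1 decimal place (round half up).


Normalize: R'=47/255≈0.1843, G'=175/255≈0.6863, B'=22/255≈0.0863
Max=175/255, Min=22/255, Δ=Max-Min=153/255
L = (Max+Min)/2 = (175+22)/510 = 197/510 = 0.38627… → L = 38.6%
L ≤ 0.5 → S = Δ/(Max+Min) = 153/(175+22) = 153/197 = 0.77664… → S = 77.7%
(the 1/255 factors cancel in S and H, so raw channel differences can be used)
Max is G' → H = 60 × ((B-R)/Δ + 2) = 60 × ((22-47)/153 + 2)
  -25/153 + 2 = -0.1633… + 2 = 1.8366…
  H = 60 × 1.8366… = 110.196…° → H = 110.2°
= HSL(110.2°, 77.7%, 38.6%)


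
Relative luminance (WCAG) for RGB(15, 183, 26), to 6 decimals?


Linearize each channel (sRGB transfer function): c = v/255; c_lin = c/12.92 if c ≤ 0.04045, else ((c+0.055)/1.055)^2.4
  R: 15/255 ≈ 0.058824 > 0.04045 → ((0.058824+0.055)/1.055)^2.4 ≈ 0.004777
  G: 183/255 ≈ 0.717647 > 0.04045 → ((0.717647+0.055)/1.055)^2.4 ≈ 0.473531
  B: 26/255 ≈ 0.101961 > 0.04045 → ((0.101961+0.055)/1.055)^2.4 ≈ 0.010330
R_lin = 0.004777, G_lin = 0.473531, B_lin = 0.010330
L = 0.2126×R + 0.7152×G + 0.0722×B
L = 0.2126×0.004777 + 0.7152×0.473531 + 0.0722×0.010330
L ≈ 0.340431


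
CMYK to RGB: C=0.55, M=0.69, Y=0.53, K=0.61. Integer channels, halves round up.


R = 255 × (1-C) × (1-K) = 255 × 0.45 × 0.39 = 44.7525 → 45
G = 255 × (1-M) × (1-K) = 255 × 0.31 × 0.39 = 30.8295 → 31
B = 255 × (1-Y) × (1-K) = 255 × 0.47 × 0.39 = 46.7415 → 47
= RGB(45, 31, 47)


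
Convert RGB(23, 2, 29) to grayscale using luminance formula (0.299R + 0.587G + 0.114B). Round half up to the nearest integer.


Gray = 0.299×R + 0.587×G + 0.114×B
Gray = 0.299×23 + 0.587×2 + 0.114×29
Gray = 6.877 + 1.174 + 3.306
Gray = 11.357 → round half up → 11
Gray = 11


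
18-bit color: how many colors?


Colors = 2^bits = 2^18
= 262,144 colors


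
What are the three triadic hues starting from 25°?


Triadic: equally spaced at 120° intervals
H1 = 25°
H2 = (25 + 120) mod 360 = 145°
H3 = (25 + 240) mod 360 = 265°
Triadic = 25°, 145°, 265°


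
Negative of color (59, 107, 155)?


Invert: (255-R, 255-G, 255-B)
R: 255-59 = 196
G: 255-107 = 148
B: 255-155 = 100
= RGB(196, 148, 100)


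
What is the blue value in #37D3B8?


Color: #37D3B8
R = 37 = 55
G = D3 = 211
B = B8 = 184
Blue = 184


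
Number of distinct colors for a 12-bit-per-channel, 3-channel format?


Total bits = 12 bits/channel × 3 channels = 36 bits
Distinct colors = 2^36
= 68,719,476,736 colors


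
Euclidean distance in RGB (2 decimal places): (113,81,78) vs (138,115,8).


d = √[(R₁-R₂)² + (G₁-G₂)² + (B₁-B₂)²]
d = √[(113-138)² + (81-115)² + (78-8)²]
d = √[625 + 1156 + 4900]
d = √6681
d ≈ 81.74


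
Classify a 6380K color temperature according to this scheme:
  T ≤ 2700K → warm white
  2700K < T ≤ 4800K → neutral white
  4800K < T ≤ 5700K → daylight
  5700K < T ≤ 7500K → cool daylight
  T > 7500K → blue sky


Temperature: 6380K
5700K < 6380K ≤ 7500K → cool daylight
Classification: cool daylight


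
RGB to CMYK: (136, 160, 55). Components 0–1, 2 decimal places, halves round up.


R'=136/255≈0.5333, G'=160/255≈0.6275, B'=55/255≈0.2157
K = 1 - max(R',G',B') = 1 - 160/255 = 95/255 = 0.37254… → 0.37
(1-R'-K)/(1-K) simplifies to (max-R)/max with max = 160:
C = (160-136)/160 = 24/160 = 0.15 → 0.15
M = (160-160)/160 = 0/160 = 0 → 0.00
Y = (160-55)/160 = 105/160 = 0.65625 → 0.66
= CMYK(0.15, 0.00, 0.66, 0.37)


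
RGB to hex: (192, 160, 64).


R = 192 → C0 (hex)
G = 160 → A0 (hex)
B = 64 → 40 (hex)
Hex = #C0A040


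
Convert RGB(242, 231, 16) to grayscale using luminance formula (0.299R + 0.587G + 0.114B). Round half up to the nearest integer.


Gray = 0.299×R + 0.587×G + 0.114×B
Gray = 0.299×242 + 0.587×231 + 0.114×16
Gray = 72.358 + 135.597 + 1.824
Gray = 209.779 → round half up → 210
Gray = 210


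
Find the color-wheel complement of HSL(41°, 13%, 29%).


Complement = opposite side of color wheel = hue + 180°
H' = (41 + 180) mod 360 = 221°
S and L unchanged.
= HSL(221°, 13%, 29%)


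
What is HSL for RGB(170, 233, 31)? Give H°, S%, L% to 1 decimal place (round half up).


Normalize: R'=170/255≈0.6667, G'=233/255≈0.9137, B'=31/255≈0.1216
Max=233/255, Min=31/255, Δ=Max-Min=202/255
L = (Max+Min)/2 = (233+31)/510 = 264/510 = 0.51764… → L = 51.8%
L > 0.5 → S = Δ/(2-Max-Min) = 202/(510-233-31) = 202/246 = 0.82113… → S = 82.1%
(the 1/255 factors cancel in S and H, so raw channel differences can be used)
Max is G' → H = 60 × ((B-R)/Δ + 2) = 60 × ((31-170)/202 + 2)
  -139/202 + 2 = -0.6881… + 2 = 1.3118…
  H = 60 × 1.3118… = 78.712…° → H = 78.7°
= HSL(78.7°, 82.1%, 51.8%)


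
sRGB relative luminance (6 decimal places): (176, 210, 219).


Linearize each channel (sRGB transfer function): c = v/255; c_lin = c/12.92 if c ≤ 0.04045, else ((c+0.055)/1.055)^2.4
  R: 176/255 ≈ 0.690196 > 0.04045 → ((0.690196+0.055)/1.055)^2.4 ≈ 0.434154
  G: 210/255 ≈ 0.823529 > 0.04045 → ((0.823529+0.055)/1.055)^2.4 ≈ 0.644480
  B: 219/255 ≈ 0.858824 > 0.04045 → ((0.858824+0.055)/1.055)^2.4 ≈ 0.708376
R_lin = 0.434154, G_lin = 0.644480, B_lin = 0.708376
L = 0.2126×R + 0.7152×G + 0.0722×B
L = 0.2126×0.434154 + 0.7152×0.644480 + 0.0722×0.708376
L ≈ 0.604378


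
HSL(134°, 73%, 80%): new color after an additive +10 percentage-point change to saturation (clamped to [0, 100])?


Original S = 73%
Adjustment = +10 percentage points
New S = 73 + (10) = 83
Clamp to [0, 100] → 83
= HSL(134°, 83%, 80%)


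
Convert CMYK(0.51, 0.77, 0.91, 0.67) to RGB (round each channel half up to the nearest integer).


R = 255 × (1-C) × (1-K) = 255 × 0.49 × 0.33 = 41.2335 → 41
G = 255 × (1-M) × (1-K) = 255 × 0.23 × 0.33 = 19.3545 → 19
B = 255 × (1-Y) × (1-K) = 255 × 0.09 × 0.33 = 7.5735 → 8
= RGB(41, 19, 8)


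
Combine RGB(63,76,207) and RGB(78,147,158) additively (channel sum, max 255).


Additive: each channel = min(255, C₁+C₂)
R: 63+78 = 141 → 141
G: 76+147 = 223 → 223
B: 207+158 = 365 → 255
= RGB(141, 223, 255)


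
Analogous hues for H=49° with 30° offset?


Base hue: 49°
Left analog: (49 - 30) mod 360 = 19°
Right analog: (49 + 30) mod 360 = 79°
Analogous hues = 19° and 79°


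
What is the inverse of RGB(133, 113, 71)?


Invert: (255-R, 255-G, 255-B)
R: 255-133 = 122
G: 255-113 = 142
B: 255-71 = 184
= RGB(122, 142, 184)


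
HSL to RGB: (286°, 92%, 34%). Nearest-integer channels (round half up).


H=286°, S=0.92, L=0.34
C = (1-|2L-1|)×S = (1-|-0.32|)×0.92 = 0.6256
H' = H/60 = 286/60 ≈ 4.7667; X = C×(1-|H' mod 2 - 1|) ≈ 0.4796
m = L - C/2 = 0.34 - 0.3128 = 0.0272
Sector ⌊H'⌋ = 4 → (R',G',B') = (≈0.4796, 0.0, 0.6256)
RGB = ((R'+m)×255, (G'+m)×255, (B'+m)×255) = (129.2408, 6.936, 166.464)
Round half up → RGB(129, 7, 166)


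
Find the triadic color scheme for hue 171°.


Triadic: equally spaced at 120° intervals
H1 = 171°
H2 = (171 + 120) mod 360 = 291°
H3 = (171 + 240) mod 360 = 51°
Triadic = 171°, 291°, 51°


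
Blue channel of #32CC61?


Color: #32CC61
R = 32 = 50
G = CC = 204
B = 61 = 97
Blue = 97


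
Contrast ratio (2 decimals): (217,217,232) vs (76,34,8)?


Linearize each sRGB channel c=v/255: c/12.92 if c ≤ 0.04045 else ((c+0.055)/1.055)^2.4
L = 0.2126×R_lin + 0.7152×G_lin + 0.0722×B_lin
Color 1 (217,217,232):
  R=217: 217/255≈0.8510 > 0.04045 → ((0.8510+0.055)/1.055)^2.4 ≈ 0.69387
  G=217: 217/255≈0.8510 > 0.04045 → ((0.8510+0.055)/1.055)^2.4 ≈ 0.69387
  B=232: 232/255≈0.9098 > 0.04045 → ((0.9098+0.055)/1.055)^2.4 ≈ 0.80695
  L1 = 0.2126×0.69387 + 0.7152×0.69387 + 0.0722×0.80695 ≈ 0.70204
Color 2 (76,34,8):
  R=76: 76/255≈0.2980 > 0.04045 → ((0.2980+0.055)/1.055)^2.4 ≈ 0.07227
  G=34: 34/255≈0.1333 > 0.04045 → ((0.1333+0.055)/1.055)^2.4 ≈ 0.01600
  B=8: 8/255≈0.0314 ≤ 0.04045 → 0.0314/12.92 ≈ 0.00243
  L2 = 0.2126×0.07227 + 0.7152×0.01600 + 0.0722×0.00243 ≈ 0.02698
Lighter = 0.70204, Darker = 0.02698
Ratio = (L_lighter + 0.05) / (L_darker + 0.05)
Ratio = (0.70204 + 0.05) / (0.02698 + 0.05) = 0.75204 / 0.07698 ≈ 9.7691
Ratio ≈ 9.77:1


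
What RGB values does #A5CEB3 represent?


A5 → 165 (R)
CE → 206 (G)
B3 → 179 (B)
= RGB(165, 206, 179)


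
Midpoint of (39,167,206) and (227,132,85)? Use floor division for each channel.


Midpoint: each channel = ⌊(C₁+C₂)/2⌋
R: ⌊(39+227)/2⌋ = 133
G: ⌊(167+132)/2⌋ = 149
B: ⌊(206+85)/2⌋ = 145
= RGB(133, 149, 145)


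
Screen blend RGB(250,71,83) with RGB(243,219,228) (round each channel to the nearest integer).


Screen: C = 255 - (255-A)×(255-B)/255, rounded to nearest integer
R: 255 - (255-250)×(255-243)/255 = 255 - 60/255 ≈ 255 - 0.235 = 254.765 → 255
G: 255 - (255-71)×(255-219)/255 = 255 - 6624/255 ≈ 255 - 25.976 = 229.024 → 229
B: 255 - (255-83)×(255-228)/255 = 255 - 4644/255 ≈ 255 - 18.212 = 236.788 → 237
= RGB(255, 229, 237)


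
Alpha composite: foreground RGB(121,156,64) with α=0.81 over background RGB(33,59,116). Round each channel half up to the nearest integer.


C = α×F + (1-α)×B, with 1-α = 0.19
R: 0.81×121 + 0.19×33 = 98.01 + 6.27 = 104.28 → 104
G: 0.81×156 + 0.19×59 = 126.36 + 11.21 = 137.57 → 138
B: 0.81×64 + 0.19×116 = 51.84 + 22.04 = 73.88 → 74
= RGB(104, 138, 74)


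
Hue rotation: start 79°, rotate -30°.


New hue = (H + rotation) mod 360
New hue = (79 -30) mod 360
= 49 mod 360
= 49°


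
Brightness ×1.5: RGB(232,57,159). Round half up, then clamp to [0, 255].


Multiply each channel by 1.5, round half up, clamp to [0, 255]
R: 232×1.5 = 348 → clamp → 255
G: 57×1.5 = 85.5 → round → 86
B: 159×1.5 = 238.5 → round → 239
= RGB(255, 86, 239)


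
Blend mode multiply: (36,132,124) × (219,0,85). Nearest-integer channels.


Multiply: C = A×B/255, rounded to nearest integer
R: 36×219/255 = 7884/255 ≈ 30.918 → 31
G: 132×0/255 = 0/255 ≈ 0.000 → 0
B: 124×85/255 = 10540/255 ≈ 41.333 → 41
= RGB(31, 0, 41)


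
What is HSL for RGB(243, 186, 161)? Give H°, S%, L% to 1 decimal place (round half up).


Normalize: R'=243/255≈0.9529, G'=186/255≈0.7294, B'=161/255≈0.6314
Max=243/255, Min=161/255, Δ=Max-Min=82/255
L = (Max+Min)/2 = (243+161)/510 = 404/510 = 0.79215… → L = 79.2%
L > 0.5 → S = Δ/(2-Max-Min) = 82/(510-243-161) = 82/106 = 0.77358… → S = 77.4%
(the 1/255 factors cancel in S and H, so raw channel differences can be used)
Max is R' → H = 60 × (((G-B)/Δ) mod 6) = 60 × (((186-161)/82) mod 6)
  25/82 = 0.3048…
  H = 60 × 0.3048… = 18.292…° → H = 18.3°
= HSL(18.3°, 77.4%, 79.2%)


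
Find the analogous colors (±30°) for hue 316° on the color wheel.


Base hue: 316°
Left analog: (316 - 30) mod 360 = 286°
Right analog: (316 + 30) mod 360 = 346°
Analogous hues = 286° and 346°


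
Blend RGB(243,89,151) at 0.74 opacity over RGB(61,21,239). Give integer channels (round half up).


C = α×F + (1-α)×B, with 1-α = 0.26
R: 0.74×243 + 0.26×61 = 179.82 + 15.86 = 195.68 → 196
G: 0.74×89 + 0.26×21 = 65.86 + 5.46 = 71.32 → 71
B: 0.74×151 + 0.26×239 = 111.74 + 62.14 = 173.88 → 174
= RGB(196, 71, 174)


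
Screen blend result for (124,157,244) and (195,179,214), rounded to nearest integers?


Screen: C = 255 - (255-A)×(255-B)/255, rounded to nearest integer
R: 255 - (255-124)×(255-195)/255 = 255 - 7860/255 ≈ 255 - 30.824 = 224.176 → 224
G: 255 - (255-157)×(255-179)/255 = 255 - 7448/255 ≈ 255 - 29.208 = 225.792 → 226
B: 255 - (255-244)×(255-214)/255 = 255 - 451/255 ≈ 255 - 1.769 = 253.231 → 253
= RGB(224, 226, 253)


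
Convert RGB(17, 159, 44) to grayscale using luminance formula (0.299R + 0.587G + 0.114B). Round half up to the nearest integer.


Gray = 0.299×R + 0.587×G + 0.114×B
Gray = 0.299×17 + 0.587×159 + 0.114×44
Gray = 5.083 + 93.333 + 5.016
Gray = 103.432 → round half up → 103
Gray = 103


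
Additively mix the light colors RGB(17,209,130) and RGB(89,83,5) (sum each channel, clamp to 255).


Additive: each channel = min(255, C₁+C₂)
R: 17+89 = 106 → 106
G: 209+83 = 292 → 255
B: 130+5 = 135 → 135
= RGB(106, 255, 135)


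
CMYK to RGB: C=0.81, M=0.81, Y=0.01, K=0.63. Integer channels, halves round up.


R = 255 × (1-C) × (1-K) = 255 × 0.19 × 0.37 = 17.9265 → 18
G = 255 × (1-M) × (1-K) = 255 × 0.19 × 0.37 = 17.9265 → 18
B = 255 × (1-Y) × (1-K) = 255 × 0.99 × 0.37 = 93.4065 → 93
= RGB(18, 18, 93)


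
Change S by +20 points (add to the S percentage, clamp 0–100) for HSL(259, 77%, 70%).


Original S = 77%
Adjustment = +20 percentage points
New S = 77 + (20) = 97
Clamp to [0, 100] → 97
= HSL(259°, 97%, 70%)


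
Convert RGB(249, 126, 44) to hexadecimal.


R = 249 → F9 (hex)
G = 126 → 7E (hex)
B = 44 → 2C (hex)
Hex = #F97E2C


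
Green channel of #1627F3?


Color: #1627F3
R = 16 = 22
G = 27 = 39
B = F3 = 243
Green = 39


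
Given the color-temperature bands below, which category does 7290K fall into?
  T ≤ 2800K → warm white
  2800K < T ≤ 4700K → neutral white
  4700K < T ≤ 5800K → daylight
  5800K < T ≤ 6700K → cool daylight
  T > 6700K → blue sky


Temperature: 7290K
7290K > 6700K → blue sky
Classification: blue sky


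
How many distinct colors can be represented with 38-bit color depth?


Colors = 2^bits = 2^38
= 274,877,906,944 colors


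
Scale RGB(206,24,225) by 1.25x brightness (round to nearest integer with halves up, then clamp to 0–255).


Multiply each channel by 1.25, round half up, clamp to [0, 255]
R: 206×1.25 = 257.5 → round → 258 → clamp → 255
G: 24×1.25 = 30
B: 225×1.25 = 281.25 → round → 281 → clamp → 255
= RGB(255, 30, 255)


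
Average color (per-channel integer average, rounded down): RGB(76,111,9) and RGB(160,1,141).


Midpoint: each channel = ⌊(C₁+C₂)/2⌋
R: ⌊(76+160)/2⌋ = 118
G: ⌊(111+1)/2⌋ = 56
B: ⌊(9+141)/2⌋ = 75
= RGB(118, 56, 75)


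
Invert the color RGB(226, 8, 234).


Invert: (255-R, 255-G, 255-B)
R: 255-226 = 29
G: 255-8 = 247
B: 255-234 = 21
= RGB(29, 247, 21)


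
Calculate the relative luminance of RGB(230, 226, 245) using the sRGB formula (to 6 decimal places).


Linearize each channel (sRGB transfer function): c = v/255; c_lin = c/12.92 if c ≤ 0.04045, else ((c+0.055)/1.055)^2.4
  R: 230/255 ≈ 0.901961 > 0.04045 → ((0.901961+0.055)/1.055)^2.4 ≈ 0.791298
  G: 226/255 ≈ 0.886275 > 0.04045 → ((0.886275+0.055)/1.055)^2.4 ≈ 0.760525
  B: 245/255 ≈ 0.960784 > 0.04045 → ((0.960784+0.055)/1.055)^2.4 ≈ 0.913099
R_lin = 0.791298, G_lin = 0.760525, B_lin = 0.913099
L = 0.2126×R + 0.7152×G + 0.0722×B
L = 0.2126×0.791298 + 0.7152×0.760525 + 0.0722×0.913099
L ≈ 0.778083


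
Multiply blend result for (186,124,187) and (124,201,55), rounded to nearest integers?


Multiply: C = A×B/255, rounded to nearest integer
R: 186×124/255 = 23064/255 ≈ 90.447 → 90
G: 124×201/255 = 24924/255 ≈ 97.741 → 98
B: 187×55/255 = 10285/255 ≈ 40.333 → 40
= RGB(90, 98, 40)


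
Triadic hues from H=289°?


Triadic: equally spaced at 120° intervals
H1 = 289°
H2 = (289 + 120) mod 360 = 49°
H3 = (289 + 240) mod 360 = 169°
Triadic = 289°, 49°, 169°


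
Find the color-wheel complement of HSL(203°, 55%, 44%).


Complement = opposite side of color wheel = hue + 180°
H' = (203 + 180) mod 360 = 23°
S and L unchanged.
= HSL(23°, 55%, 44%)


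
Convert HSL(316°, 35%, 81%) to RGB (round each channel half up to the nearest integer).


H=316°, S=0.35, L=0.81
C = (1-|2L-1|)×S = (1-|0.62|)×0.35 = 0.133
H' = H/60 = 316/60 ≈ 5.2667; X = C×(1-|H' mod 2 - 1|) ≈ 0.0975
m = L - C/2 = 0.81 - 0.0665 = 0.7435
Sector ⌊H'⌋ = 5 → (R',G',B') = (0.133, 0.0, ≈0.0975)
RGB = ((R'+m)×255, (G'+m)×255, (B'+m)×255) = (223.5075, 189.5925, 214.4635)
Round half up → RGB(224, 190, 214)


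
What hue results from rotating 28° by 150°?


New hue = (H + rotation) mod 360
New hue = (28 + 150) mod 360
= 178 mod 360
= 178°


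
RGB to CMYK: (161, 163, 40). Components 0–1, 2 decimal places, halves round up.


R'=161/255≈0.6314, G'=163/255≈0.6392, B'=40/255≈0.1569
K = 1 - max(R',G',B') = 1 - 163/255 = 92/255 = 0.36078… → 0.36
(1-R'-K)/(1-K) simplifies to (max-R)/max with max = 163:
C = (163-161)/163 = 2/163 = 0.01226… → 0.01
M = (163-163)/163 = 0/163 = 0 → 0.00
Y = (163-40)/163 = 123/163 = 0.75460… → 0.75
= CMYK(0.01, 0.00, 0.75, 0.36)


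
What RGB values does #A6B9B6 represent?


A6 → 166 (R)
B9 → 185 (G)
B6 → 182 (B)
= RGB(166, 185, 182)


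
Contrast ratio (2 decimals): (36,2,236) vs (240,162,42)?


Linearize each sRGB channel c=v/255: c/12.92 if c ≤ 0.04045 else ((c+0.055)/1.055)^2.4
L = 0.2126×R_lin + 0.7152×G_lin + 0.0722×B_lin
Color 1 (36,2,236):
  R=36: 36/255≈0.1412 > 0.04045 → ((0.1412+0.055)/1.055)^2.4 ≈ 0.01764
  G=2: 2/255≈0.0078 ≤ 0.04045 → 0.0078/12.92 ≈ 0.00061
  B=236: 236/255≈0.9255 > 0.04045 → ((0.9255+0.055)/1.055)^2.4 ≈ 0.83880
  L1 = 0.2126×0.01764 + 0.7152×0.00061 + 0.0722×0.83880 ≈ 0.06475
Color 2 (240,162,42):
  R=240: 240/255≈0.9412 > 0.04045 → ((0.9412+0.055)/1.055)^2.4 ≈ 0.87137
  G=162: 162/255≈0.6353 > 0.04045 → ((0.6353+0.055)/1.055)^2.4 ≈ 0.36131
  B=42: 42/255≈0.1647 > 0.04045 → ((0.1647+0.055)/1.055)^2.4 ≈ 0.02315
  L2 = 0.2126×0.87137 + 0.7152×0.36131 + 0.0722×0.02315 ≈ 0.44533
Lighter = 0.44533, Darker = 0.06475
Ratio = (L_lighter + 0.05) / (L_darker + 0.05)
Ratio = (0.44533 + 0.05) / (0.06475 + 0.05) = 0.49533 / 0.11475 ≈ 4.3168
Ratio ≈ 4.32:1


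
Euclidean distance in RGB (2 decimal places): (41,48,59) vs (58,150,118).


d = √[(R₁-R₂)² + (G₁-G₂)² + (B₁-B₂)²]
d = √[(41-58)² + (48-150)² + (59-118)²]
d = √[289 + 10404 + 3481]
d = √14174
d ≈ 119.05


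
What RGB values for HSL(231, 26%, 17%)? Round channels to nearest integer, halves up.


H=231°, S=0.26, L=0.17
C = (1-|2L-1|)×S = (1-|-0.66|)×0.26 = 0.0884
H' = H/60 = 231/60 ≈ 3.8500; X = C×(1-|H' mod 2 - 1|) = 0.01326
m = L - C/2 = 0.17 - 0.0442 = 0.1258
Sector ⌊H'⌋ = 3 → (R',G',B') = (0.0, 0.01326, 0.0884)
RGB = ((R'+m)×255, (G'+m)×255, (B'+m)×255) = (32.079, 35.4603, 54.621)
Round half up → RGB(32, 35, 55)


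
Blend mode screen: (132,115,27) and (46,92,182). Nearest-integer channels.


Screen: C = 255 - (255-A)×(255-B)/255, rounded to nearest integer
R: 255 - (255-132)×(255-46)/255 = 255 - 25707/255 ≈ 255 - 100.812 = 154.188 → 154
G: 255 - (255-115)×(255-92)/255 = 255 - 22820/255 ≈ 255 - 89.490 = 165.510 → 166
B: 255 - (255-27)×(255-182)/255 = 255 - 16644/255 ≈ 255 - 65.271 = 189.729 → 190
= RGB(154, 166, 190)


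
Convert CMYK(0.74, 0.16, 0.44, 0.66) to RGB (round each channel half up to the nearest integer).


R = 255 × (1-C) × (1-K) = 255 × 0.26 × 0.34 = 22.542 → 23
G = 255 × (1-M) × (1-K) = 255 × 0.84 × 0.34 = 72.828 → 73
B = 255 × (1-Y) × (1-K) = 255 × 0.56 × 0.34 = 48.552 → 49
= RGB(23, 73, 49)


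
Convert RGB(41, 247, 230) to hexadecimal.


R = 41 → 29 (hex)
G = 247 → F7 (hex)
B = 230 → E6 (hex)
Hex = #29F7E6


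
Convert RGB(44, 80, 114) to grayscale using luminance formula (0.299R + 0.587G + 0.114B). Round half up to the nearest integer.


Gray = 0.299×R + 0.587×G + 0.114×B
Gray = 0.299×44 + 0.587×80 + 0.114×114
Gray = 13.156 + 46.960 + 12.996
Gray = 73.112 → round half up → 73
Gray = 73


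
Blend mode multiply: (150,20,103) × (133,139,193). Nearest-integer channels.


Multiply: C = A×B/255, rounded to nearest integer
R: 150×133/255 = 19950/255 ≈ 78.235 → 78
G: 20×139/255 = 2780/255 ≈ 10.902 → 11
B: 103×193/255 = 19879/255 ≈ 77.957 → 78
= RGB(78, 11, 78)
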